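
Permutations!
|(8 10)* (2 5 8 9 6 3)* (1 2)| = |(1 2 5 8 10 9 6 3)| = 8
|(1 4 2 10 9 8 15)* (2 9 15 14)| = 8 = |(1 4 9 8 14 2 10 15)|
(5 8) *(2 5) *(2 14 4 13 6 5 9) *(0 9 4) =[9, 1, 4, 3, 13, 8, 5, 7, 14, 2, 10, 11, 12, 6, 0] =(0 9 2 4 13 6 5 8 14)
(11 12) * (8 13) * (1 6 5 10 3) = (1 6 5 10 3)(8 13)(11 12) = [0, 6, 2, 1, 4, 10, 5, 7, 13, 9, 3, 12, 11, 8]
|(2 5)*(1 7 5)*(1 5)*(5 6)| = 6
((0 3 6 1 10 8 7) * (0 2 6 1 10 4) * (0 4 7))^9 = ((0 3 1 7 2 6 10 8))^9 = (0 3 1 7 2 6 10 8)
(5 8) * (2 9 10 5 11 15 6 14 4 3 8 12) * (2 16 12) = (2 9 10 5)(3 8 11 15 6 14 4)(12 16) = [0, 1, 9, 8, 3, 2, 14, 7, 11, 10, 5, 15, 16, 13, 4, 6, 12]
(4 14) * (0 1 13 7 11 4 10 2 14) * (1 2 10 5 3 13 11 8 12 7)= (0 2 14 5 3 13 1 11 4)(7 8 12)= [2, 11, 14, 13, 0, 3, 6, 8, 12, 9, 10, 4, 7, 1, 5]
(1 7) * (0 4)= (0 4)(1 7)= [4, 7, 2, 3, 0, 5, 6, 1]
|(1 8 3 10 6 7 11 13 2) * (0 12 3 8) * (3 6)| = 8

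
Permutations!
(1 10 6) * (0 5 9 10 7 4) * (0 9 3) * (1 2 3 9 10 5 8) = (0 8 1 7 4 10 6 2 3)(5 9) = [8, 7, 3, 0, 10, 9, 2, 4, 1, 5, 6]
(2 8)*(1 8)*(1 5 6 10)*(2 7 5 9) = (1 8 7 5 6 10)(2 9) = [0, 8, 9, 3, 4, 6, 10, 5, 7, 2, 1]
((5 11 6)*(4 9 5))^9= (4 6 11 5 9)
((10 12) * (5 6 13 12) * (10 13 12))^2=((5 6 12 13 10))^2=(5 12 10 6 13)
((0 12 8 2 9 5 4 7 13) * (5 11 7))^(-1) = (0 13 7 11 9 2 8 12)(4 5)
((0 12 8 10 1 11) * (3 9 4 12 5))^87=((0 5 3 9 4 12 8 10 1 11))^87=(0 10 4 5 1 12 3 11 8 9)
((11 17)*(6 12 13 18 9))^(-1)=(6 9 18 13 12)(11 17)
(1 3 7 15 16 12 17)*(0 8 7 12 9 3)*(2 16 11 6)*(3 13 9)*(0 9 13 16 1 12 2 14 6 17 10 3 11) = (0 8 7 15)(1 9 16 11 17 12 10 3 2)(6 14) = [8, 9, 1, 2, 4, 5, 14, 15, 7, 16, 3, 17, 10, 13, 6, 0, 11, 12]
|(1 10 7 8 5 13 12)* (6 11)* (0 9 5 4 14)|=22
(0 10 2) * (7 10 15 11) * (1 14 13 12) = (0 15 11 7 10 2)(1 14 13 12) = [15, 14, 0, 3, 4, 5, 6, 10, 8, 9, 2, 7, 1, 12, 13, 11]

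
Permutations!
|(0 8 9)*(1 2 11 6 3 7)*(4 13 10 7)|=9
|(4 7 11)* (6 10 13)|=3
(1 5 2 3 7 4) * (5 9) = (1 9 5 2 3 7 4) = [0, 9, 3, 7, 1, 2, 6, 4, 8, 5]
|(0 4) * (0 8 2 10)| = |(0 4 8 2 10)| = 5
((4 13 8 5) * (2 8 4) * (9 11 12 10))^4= ((2 8 5)(4 13)(9 11 12 10))^4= (13)(2 8 5)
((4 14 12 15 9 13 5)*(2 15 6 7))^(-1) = (2 7 6 12 14 4 5 13 9 15)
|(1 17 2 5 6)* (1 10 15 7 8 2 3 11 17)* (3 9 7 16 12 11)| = |(2 5 6 10 15 16 12 11 17 9 7 8)| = 12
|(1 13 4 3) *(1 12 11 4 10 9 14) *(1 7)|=|(1 13 10 9 14 7)(3 12 11 4)|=12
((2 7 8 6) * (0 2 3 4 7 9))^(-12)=(9)(3 8 4 6 7)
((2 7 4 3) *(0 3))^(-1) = (0 4 7 2 3)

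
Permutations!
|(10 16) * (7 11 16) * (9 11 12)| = |(7 12 9 11 16 10)| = 6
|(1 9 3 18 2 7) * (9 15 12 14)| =|(1 15 12 14 9 3 18 2 7)| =9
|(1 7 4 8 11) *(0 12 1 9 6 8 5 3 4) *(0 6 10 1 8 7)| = |(0 12 8 11 9 10 1)(3 4 5)(6 7)| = 42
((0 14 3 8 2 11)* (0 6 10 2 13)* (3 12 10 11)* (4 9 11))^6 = (0 8 2 12)(3 10 14 13)(4 11)(6 9)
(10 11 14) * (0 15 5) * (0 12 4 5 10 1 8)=(0 15 10 11 14 1 8)(4 5 12)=[15, 8, 2, 3, 5, 12, 6, 7, 0, 9, 11, 14, 4, 13, 1, 10]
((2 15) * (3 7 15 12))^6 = (2 12 3 7 15)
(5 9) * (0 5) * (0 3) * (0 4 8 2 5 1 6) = [1, 6, 5, 4, 8, 9, 0, 7, 2, 3] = (0 1 6)(2 5 9 3 4 8)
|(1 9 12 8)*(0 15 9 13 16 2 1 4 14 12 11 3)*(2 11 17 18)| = 44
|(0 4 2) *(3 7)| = 6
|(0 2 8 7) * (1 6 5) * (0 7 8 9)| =|(0 2 9)(1 6 5)| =3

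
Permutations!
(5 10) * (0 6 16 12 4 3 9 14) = (0 6 16 12 4 3 9 14)(5 10) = [6, 1, 2, 9, 3, 10, 16, 7, 8, 14, 5, 11, 4, 13, 0, 15, 12]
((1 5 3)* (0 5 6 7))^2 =(0 3 6)(1 7 5)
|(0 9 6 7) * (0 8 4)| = 6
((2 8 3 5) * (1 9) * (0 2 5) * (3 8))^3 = (1 9) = ((0 2 3)(1 9))^3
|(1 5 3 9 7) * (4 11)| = 10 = |(1 5 3 9 7)(4 11)|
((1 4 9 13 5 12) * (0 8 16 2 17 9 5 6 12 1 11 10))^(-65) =((0 8 16 2 17 9 13 6 12 11 10)(1 4 5))^(-65) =(0 8 16 2 17 9 13 6 12 11 10)(1 4 5)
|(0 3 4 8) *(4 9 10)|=|(0 3 9 10 4 8)|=6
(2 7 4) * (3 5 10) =(2 7 4)(3 5 10) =[0, 1, 7, 5, 2, 10, 6, 4, 8, 9, 3]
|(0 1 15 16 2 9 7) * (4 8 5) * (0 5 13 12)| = |(0 1 15 16 2 9 7 5 4 8 13 12)| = 12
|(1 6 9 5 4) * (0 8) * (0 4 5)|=6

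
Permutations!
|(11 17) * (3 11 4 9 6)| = |(3 11 17 4 9 6)| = 6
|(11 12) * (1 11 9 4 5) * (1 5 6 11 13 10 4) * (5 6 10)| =14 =|(1 13 5 6 11 12 9)(4 10)|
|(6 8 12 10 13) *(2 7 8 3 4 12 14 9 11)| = 6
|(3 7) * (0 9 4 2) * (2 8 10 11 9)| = 10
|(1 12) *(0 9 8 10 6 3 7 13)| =|(0 9 8 10 6 3 7 13)(1 12)| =8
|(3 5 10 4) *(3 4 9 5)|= 3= |(5 10 9)|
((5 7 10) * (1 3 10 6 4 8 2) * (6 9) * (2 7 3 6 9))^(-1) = ((1 6 4 8 7 2)(3 10 5))^(-1) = (1 2 7 8 4 6)(3 5 10)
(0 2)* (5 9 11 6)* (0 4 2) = [0, 1, 4, 3, 2, 9, 5, 7, 8, 11, 10, 6] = (2 4)(5 9 11 6)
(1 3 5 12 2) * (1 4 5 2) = (1 3 2 4 5 12) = [0, 3, 4, 2, 5, 12, 6, 7, 8, 9, 10, 11, 1]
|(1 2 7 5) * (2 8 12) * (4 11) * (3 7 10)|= 8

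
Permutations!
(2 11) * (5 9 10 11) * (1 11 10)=(1 11 2 5 9)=[0, 11, 5, 3, 4, 9, 6, 7, 8, 1, 10, 2]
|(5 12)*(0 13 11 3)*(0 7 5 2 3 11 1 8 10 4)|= |(0 13 1 8 10 4)(2 3 7 5 12)|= 30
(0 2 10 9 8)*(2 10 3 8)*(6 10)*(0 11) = (0 6 10 9 2 3 8 11) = [6, 1, 3, 8, 4, 5, 10, 7, 11, 2, 9, 0]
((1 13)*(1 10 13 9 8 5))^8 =(13)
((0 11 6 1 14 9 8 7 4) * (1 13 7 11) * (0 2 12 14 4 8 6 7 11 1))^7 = (1 13 12 8 6 2 7 9 4 11 14)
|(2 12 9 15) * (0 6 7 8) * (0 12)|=8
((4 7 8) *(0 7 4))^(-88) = (0 8 7)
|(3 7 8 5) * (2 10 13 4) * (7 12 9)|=12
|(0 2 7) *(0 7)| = 2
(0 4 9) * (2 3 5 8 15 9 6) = (0 4 6 2 3 5 8 15 9) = [4, 1, 3, 5, 6, 8, 2, 7, 15, 0, 10, 11, 12, 13, 14, 9]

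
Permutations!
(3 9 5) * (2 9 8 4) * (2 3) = (2 9 5)(3 8 4) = [0, 1, 9, 8, 3, 2, 6, 7, 4, 5]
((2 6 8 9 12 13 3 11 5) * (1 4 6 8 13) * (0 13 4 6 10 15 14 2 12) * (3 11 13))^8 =((0 3 13 11 5 12 1 6 4 10 15 14 2 8 9))^8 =(0 4 3 10 13 15 11 14 5 2 12 8 1 9 6)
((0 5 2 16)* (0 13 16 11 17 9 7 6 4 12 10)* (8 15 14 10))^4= ((0 5 2 11 17 9 7 6 4 12 8 15 14 10)(13 16))^4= (0 17 4 14 2 7 8)(5 9 12 10 11 6 15)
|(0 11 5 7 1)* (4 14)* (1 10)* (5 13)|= 14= |(0 11 13 5 7 10 1)(4 14)|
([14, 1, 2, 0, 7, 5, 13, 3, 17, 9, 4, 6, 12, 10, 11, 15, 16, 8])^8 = (17)(0 3 7 4 10 13 6 11 14)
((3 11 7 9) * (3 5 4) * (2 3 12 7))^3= (4 9 12 5 7)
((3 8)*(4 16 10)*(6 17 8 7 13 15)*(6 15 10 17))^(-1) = (3 8 17 16 4 10 13 7) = ((3 7 13 10 4 16 17 8))^(-1)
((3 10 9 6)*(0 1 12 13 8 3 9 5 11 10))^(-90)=(13)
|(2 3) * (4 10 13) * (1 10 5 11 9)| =|(1 10 13 4 5 11 9)(2 3)| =14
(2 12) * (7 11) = (2 12)(7 11) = [0, 1, 12, 3, 4, 5, 6, 11, 8, 9, 10, 7, 2]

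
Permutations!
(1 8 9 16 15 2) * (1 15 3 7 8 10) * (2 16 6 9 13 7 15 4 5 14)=(1 10)(2 4 5 14)(3 15 16)(6 9)(7 8 13)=[0, 10, 4, 15, 5, 14, 9, 8, 13, 6, 1, 11, 12, 7, 2, 16, 3]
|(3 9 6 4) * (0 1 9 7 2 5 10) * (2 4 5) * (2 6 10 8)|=|(0 1 9 10)(2 6 5 8)(3 7 4)|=12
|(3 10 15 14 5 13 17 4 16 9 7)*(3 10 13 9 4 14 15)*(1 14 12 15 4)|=13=|(1 14 5 9 7 10 3 13 17 12 15 4 16)|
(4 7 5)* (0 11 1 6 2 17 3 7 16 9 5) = (0 11 1 6 2 17 3 7)(4 16 9 5) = [11, 6, 17, 7, 16, 4, 2, 0, 8, 5, 10, 1, 12, 13, 14, 15, 9, 3]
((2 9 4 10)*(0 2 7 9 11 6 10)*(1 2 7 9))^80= (0 4 9 10 6 11 2 1 7)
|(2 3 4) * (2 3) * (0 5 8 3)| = 5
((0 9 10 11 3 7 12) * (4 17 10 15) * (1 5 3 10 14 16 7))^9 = (17)(10 11)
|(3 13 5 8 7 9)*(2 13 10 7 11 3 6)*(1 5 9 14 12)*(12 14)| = |(14)(1 5 8 11 3 10 7 12)(2 13 9 6)| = 8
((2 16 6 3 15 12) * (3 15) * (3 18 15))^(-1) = (2 12 15 18 3 6 16)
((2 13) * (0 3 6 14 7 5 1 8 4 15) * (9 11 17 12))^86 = (0 1 6 4 7)(3 8 14 15 5)(9 17)(11 12)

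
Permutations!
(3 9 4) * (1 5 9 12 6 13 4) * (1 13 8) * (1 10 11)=[0, 5, 2, 12, 3, 9, 8, 7, 10, 13, 11, 1, 6, 4]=(1 5 9 13 4 3 12 6 8 10 11)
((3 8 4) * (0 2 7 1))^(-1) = ((0 2 7 1)(3 8 4))^(-1) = (0 1 7 2)(3 4 8)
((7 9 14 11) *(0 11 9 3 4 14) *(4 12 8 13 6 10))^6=((0 11 7 3 12 8 13 6 10 4 14 9))^6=(0 13)(3 4)(6 11)(7 10)(8 9)(12 14)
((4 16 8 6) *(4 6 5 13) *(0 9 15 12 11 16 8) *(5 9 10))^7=(0 15 13 16 9 5 11 8 10 12 4)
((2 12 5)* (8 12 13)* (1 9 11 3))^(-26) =((1 9 11 3)(2 13 8 12 5))^(-26) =(1 11)(2 5 12 8 13)(3 9)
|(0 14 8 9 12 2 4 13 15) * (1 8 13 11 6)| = |(0 14 13 15)(1 8 9 12 2 4 11 6)| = 8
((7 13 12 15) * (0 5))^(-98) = (7 12)(13 15)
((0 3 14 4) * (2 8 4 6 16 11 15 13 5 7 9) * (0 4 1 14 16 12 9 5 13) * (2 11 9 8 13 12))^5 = (0 15 11 9 16 3)(1 12 2 14 8 13 6)(5 7) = ((0 3 16 9 11 15)(1 14 6 2 13 12 8)(5 7))^5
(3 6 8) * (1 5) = (1 5)(3 6 8) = [0, 5, 2, 6, 4, 1, 8, 7, 3]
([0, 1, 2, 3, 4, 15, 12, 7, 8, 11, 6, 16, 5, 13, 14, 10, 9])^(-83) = [0, 1, 2, 3, 4, 10, 5, 7, 8, 11, 12, 16, 15, 13, 14, 6, 9]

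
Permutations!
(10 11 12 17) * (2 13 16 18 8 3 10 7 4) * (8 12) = (2 13 16 18 12 17 7 4)(3 10 11 8) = [0, 1, 13, 10, 2, 5, 6, 4, 3, 9, 11, 8, 17, 16, 14, 15, 18, 7, 12]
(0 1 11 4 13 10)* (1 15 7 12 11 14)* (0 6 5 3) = (0 15 7 12 11 4 13 10 6 5 3)(1 14) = [15, 14, 2, 0, 13, 3, 5, 12, 8, 9, 6, 4, 11, 10, 1, 7]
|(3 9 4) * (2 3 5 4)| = |(2 3 9)(4 5)| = 6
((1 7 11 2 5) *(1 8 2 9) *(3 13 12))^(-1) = ((1 7 11 9)(2 5 8)(3 13 12))^(-1) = (1 9 11 7)(2 8 5)(3 12 13)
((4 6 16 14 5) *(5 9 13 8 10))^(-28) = (4 5 10 8 13 9 14 16 6)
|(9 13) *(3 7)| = |(3 7)(9 13)| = 2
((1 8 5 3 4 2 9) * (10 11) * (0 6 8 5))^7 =(0 6 8)(1 5 3 4 2 9)(10 11)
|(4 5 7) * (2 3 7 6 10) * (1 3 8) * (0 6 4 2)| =30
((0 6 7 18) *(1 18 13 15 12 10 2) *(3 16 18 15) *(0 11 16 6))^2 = (1 12 2 15 10)(3 7)(6 13)(11 18 16)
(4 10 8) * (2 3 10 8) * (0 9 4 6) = (0 9 4 8 6)(2 3 10) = [9, 1, 3, 10, 8, 5, 0, 7, 6, 4, 2]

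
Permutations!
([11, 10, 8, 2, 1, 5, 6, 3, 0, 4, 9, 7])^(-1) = (0 8 2 3 7 11)(1 4 9 10)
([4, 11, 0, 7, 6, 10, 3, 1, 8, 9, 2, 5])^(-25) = (0 1)(2 7)(3 10)(4 11)(5 6)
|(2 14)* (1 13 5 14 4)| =|(1 13 5 14 2 4)| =6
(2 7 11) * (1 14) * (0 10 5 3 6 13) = (0 10 5 3 6 13)(1 14)(2 7 11) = [10, 14, 7, 6, 4, 3, 13, 11, 8, 9, 5, 2, 12, 0, 1]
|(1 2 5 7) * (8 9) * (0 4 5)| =6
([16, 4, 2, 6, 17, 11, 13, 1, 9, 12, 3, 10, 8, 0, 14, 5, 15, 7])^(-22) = (0 10 16 3 15 6 5 13 11)(1 17)(4 7)(8 12 9)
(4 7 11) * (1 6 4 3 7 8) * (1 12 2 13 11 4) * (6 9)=(1 9 6)(2 13 11 3 7 4 8 12)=[0, 9, 13, 7, 8, 5, 1, 4, 12, 6, 10, 3, 2, 11]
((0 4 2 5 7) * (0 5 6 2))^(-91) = (0 4)(2 6)(5 7)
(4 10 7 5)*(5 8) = (4 10 7 8 5) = [0, 1, 2, 3, 10, 4, 6, 8, 5, 9, 7]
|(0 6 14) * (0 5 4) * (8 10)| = 10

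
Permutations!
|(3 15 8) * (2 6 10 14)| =12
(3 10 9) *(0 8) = (0 8)(3 10 9) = [8, 1, 2, 10, 4, 5, 6, 7, 0, 3, 9]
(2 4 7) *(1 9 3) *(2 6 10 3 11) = [0, 9, 4, 1, 7, 5, 10, 6, 8, 11, 3, 2] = (1 9 11 2 4 7 6 10 3)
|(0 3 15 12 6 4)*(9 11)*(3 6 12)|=|(0 6 4)(3 15)(9 11)|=6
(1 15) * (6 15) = (1 6 15) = [0, 6, 2, 3, 4, 5, 15, 7, 8, 9, 10, 11, 12, 13, 14, 1]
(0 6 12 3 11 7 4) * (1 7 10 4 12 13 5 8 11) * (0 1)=[6, 7, 2, 0, 1, 8, 13, 12, 11, 9, 4, 10, 3, 5]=(0 6 13 5 8 11 10 4 1 7 12 3)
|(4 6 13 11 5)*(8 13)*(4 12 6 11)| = 7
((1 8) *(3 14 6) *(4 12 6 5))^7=((1 8)(3 14 5 4 12 6))^7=(1 8)(3 14 5 4 12 6)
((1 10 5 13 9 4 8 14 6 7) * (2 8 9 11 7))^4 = (14)(1 11 5)(7 13 10)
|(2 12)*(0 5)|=2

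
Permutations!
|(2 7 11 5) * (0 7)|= |(0 7 11 5 2)|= 5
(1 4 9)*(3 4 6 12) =(1 6 12 3 4 9) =[0, 6, 2, 4, 9, 5, 12, 7, 8, 1, 10, 11, 3]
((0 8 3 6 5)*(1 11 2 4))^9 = (0 5 6 3 8)(1 11 2 4) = ((0 8 3 6 5)(1 11 2 4))^9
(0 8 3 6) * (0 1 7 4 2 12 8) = (1 7 4 2 12 8 3 6) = [0, 7, 12, 6, 2, 5, 1, 4, 3, 9, 10, 11, 8]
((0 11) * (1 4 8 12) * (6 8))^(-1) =(0 11)(1 12 8 6 4)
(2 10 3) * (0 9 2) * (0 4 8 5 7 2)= [9, 1, 10, 4, 8, 7, 6, 2, 5, 0, 3]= (0 9)(2 10 3 4 8 5 7)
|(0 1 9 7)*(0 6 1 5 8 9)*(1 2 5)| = |(0 1)(2 5 8 9 7 6)| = 6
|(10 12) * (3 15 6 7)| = |(3 15 6 7)(10 12)| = 4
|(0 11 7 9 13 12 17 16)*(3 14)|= |(0 11 7 9 13 12 17 16)(3 14)|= 8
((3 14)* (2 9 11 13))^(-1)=(2 13 11 9)(3 14)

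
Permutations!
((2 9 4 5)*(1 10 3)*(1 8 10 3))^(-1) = ((1 3 8 10)(2 9 4 5))^(-1) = (1 10 8 3)(2 5 4 9)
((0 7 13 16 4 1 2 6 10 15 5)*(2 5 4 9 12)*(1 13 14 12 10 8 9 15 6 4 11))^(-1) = (0 5 1 11 15 16 13 4 2 12 14 7)(6 10 9 8)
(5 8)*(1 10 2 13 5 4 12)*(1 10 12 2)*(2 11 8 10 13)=(1 12 13 5 10)(4 11 8)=[0, 12, 2, 3, 11, 10, 6, 7, 4, 9, 1, 8, 13, 5]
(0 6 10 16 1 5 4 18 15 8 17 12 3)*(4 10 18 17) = [6, 5, 2, 0, 17, 10, 18, 7, 4, 9, 16, 11, 3, 13, 14, 8, 1, 12, 15] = (0 6 18 15 8 4 17 12 3)(1 5 10 16)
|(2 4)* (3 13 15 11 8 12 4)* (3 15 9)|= 6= |(2 15 11 8 12 4)(3 13 9)|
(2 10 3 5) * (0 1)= (0 1)(2 10 3 5)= [1, 0, 10, 5, 4, 2, 6, 7, 8, 9, 3]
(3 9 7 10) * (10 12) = (3 9 7 12 10) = [0, 1, 2, 9, 4, 5, 6, 12, 8, 7, 3, 11, 10]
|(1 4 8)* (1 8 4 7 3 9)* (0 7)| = |(0 7 3 9 1)| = 5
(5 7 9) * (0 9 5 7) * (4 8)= (0 9 7 5)(4 8)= [9, 1, 2, 3, 8, 0, 6, 5, 4, 7]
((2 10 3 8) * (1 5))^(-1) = ((1 5)(2 10 3 8))^(-1) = (1 5)(2 8 3 10)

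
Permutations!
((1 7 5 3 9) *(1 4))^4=((1 7 5 3 9 4))^4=(1 9 5)(3 7 4)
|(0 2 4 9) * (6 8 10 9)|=|(0 2 4 6 8 10 9)|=7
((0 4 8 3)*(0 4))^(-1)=(3 8 4)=((3 4 8))^(-1)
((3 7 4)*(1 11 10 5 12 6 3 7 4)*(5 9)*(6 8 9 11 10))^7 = ((1 10 11 6 3 4 7)(5 12 8 9))^7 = (5 9 8 12)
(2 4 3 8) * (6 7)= (2 4 3 8)(6 7)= [0, 1, 4, 8, 3, 5, 7, 6, 2]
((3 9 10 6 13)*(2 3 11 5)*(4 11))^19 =(2 3 9 10 6 13 4 11 5)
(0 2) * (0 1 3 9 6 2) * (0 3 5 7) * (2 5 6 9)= (9)(0 3 2 1 6 5 7)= [3, 6, 1, 2, 4, 7, 5, 0, 8, 9]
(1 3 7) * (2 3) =(1 2 3 7) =[0, 2, 3, 7, 4, 5, 6, 1]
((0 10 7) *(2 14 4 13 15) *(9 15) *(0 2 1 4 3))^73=(0 10 7 2 14 3)(1 9 4 15 13)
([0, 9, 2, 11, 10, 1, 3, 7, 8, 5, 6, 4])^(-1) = (1 5 9)(3 6 10 4 11)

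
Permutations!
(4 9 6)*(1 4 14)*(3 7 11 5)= (1 4 9 6 14)(3 7 11 5)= [0, 4, 2, 7, 9, 3, 14, 11, 8, 6, 10, 5, 12, 13, 1]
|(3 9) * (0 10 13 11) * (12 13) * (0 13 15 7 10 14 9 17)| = |(0 14 9 3 17)(7 10 12 15)(11 13)| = 20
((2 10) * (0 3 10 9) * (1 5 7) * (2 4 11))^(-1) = ((0 3 10 4 11 2 9)(1 5 7))^(-1) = (0 9 2 11 4 10 3)(1 7 5)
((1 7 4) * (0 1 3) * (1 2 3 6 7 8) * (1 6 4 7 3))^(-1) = (0 3 6 8 1 2)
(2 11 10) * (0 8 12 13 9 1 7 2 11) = (0 8 12 13 9 1 7 2)(10 11) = [8, 7, 0, 3, 4, 5, 6, 2, 12, 1, 11, 10, 13, 9]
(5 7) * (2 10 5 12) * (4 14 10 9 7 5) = [0, 1, 9, 3, 14, 5, 6, 12, 8, 7, 4, 11, 2, 13, 10] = (2 9 7 12)(4 14 10)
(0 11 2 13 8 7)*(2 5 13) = [11, 1, 2, 3, 4, 13, 6, 0, 7, 9, 10, 5, 12, 8] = (0 11 5 13 8 7)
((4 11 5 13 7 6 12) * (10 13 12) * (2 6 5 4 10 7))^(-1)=(2 13 10 12 5 7 6)(4 11)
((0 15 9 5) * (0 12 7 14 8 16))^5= ((0 15 9 5 12 7 14 8 16))^5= (0 7 15 14 9 8 5 16 12)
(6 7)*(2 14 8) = (2 14 8)(6 7) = [0, 1, 14, 3, 4, 5, 7, 6, 2, 9, 10, 11, 12, 13, 8]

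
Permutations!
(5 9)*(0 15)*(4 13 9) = (0 15)(4 13 9 5) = [15, 1, 2, 3, 13, 4, 6, 7, 8, 5, 10, 11, 12, 9, 14, 0]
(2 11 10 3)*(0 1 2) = (0 1 2 11 10 3) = [1, 2, 11, 0, 4, 5, 6, 7, 8, 9, 3, 10]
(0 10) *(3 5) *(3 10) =(0 3 5 10) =[3, 1, 2, 5, 4, 10, 6, 7, 8, 9, 0]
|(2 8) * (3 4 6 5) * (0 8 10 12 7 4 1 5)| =24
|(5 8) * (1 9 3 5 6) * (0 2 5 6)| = |(0 2 5 8)(1 9 3 6)| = 4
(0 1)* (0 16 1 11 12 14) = (0 11 12 14)(1 16) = [11, 16, 2, 3, 4, 5, 6, 7, 8, 9, 10, 12, 14, 13, 0, 15, 1]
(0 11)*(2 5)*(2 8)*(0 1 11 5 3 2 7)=(0 5 8 7)(1 11)(2 3)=[5, 11, 3, 2, 4, 8, 6, 0, 7, 9, 10, 1]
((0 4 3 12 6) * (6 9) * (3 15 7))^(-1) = ((0 4 15 7 3 12 9 6))^(-1) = (0 6 9 12 3 7 15 4)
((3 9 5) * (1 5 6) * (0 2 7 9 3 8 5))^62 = ((0 2 7 9 6 1)(5 8))^62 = (0 7 6)(1 2 9)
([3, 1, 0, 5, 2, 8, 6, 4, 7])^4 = [7, 1, 8, 4, 5, 2, 6, 3, 0]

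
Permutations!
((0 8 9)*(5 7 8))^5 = ((0 5 7 8 9))^5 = (9)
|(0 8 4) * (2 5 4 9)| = |(0 8 9 2 5 4)| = 6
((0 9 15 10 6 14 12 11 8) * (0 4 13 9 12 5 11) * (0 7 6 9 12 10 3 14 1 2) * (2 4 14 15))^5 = ((0 10 9 2)(1 4 13 12 7 6)(3 15)(5 11 8 14))^5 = (0 10 9 2)(1 6 7 12 13 4)(3 15)(5 11 8 14)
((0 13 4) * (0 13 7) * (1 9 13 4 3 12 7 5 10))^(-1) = (0 7 12 3 13 9 1 10 5)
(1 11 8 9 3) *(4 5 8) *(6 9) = [0, 11, 2, 1, 5, 8, 9, 7, 6, 3, 10, 4] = (1 11 4 5 8 6 9 3)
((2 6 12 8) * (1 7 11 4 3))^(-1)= ((1 7 11 4 3)(2 6 12 8))^(-1)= (1 3 4 11 7)(2 8 12 6)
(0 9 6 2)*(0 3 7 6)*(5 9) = (0 5 9)(2 3 7 6) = [5, 1, 3, 7, 4, 9, 2, 6, 8, 0]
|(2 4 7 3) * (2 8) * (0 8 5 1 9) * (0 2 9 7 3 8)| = 8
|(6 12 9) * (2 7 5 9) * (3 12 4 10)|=9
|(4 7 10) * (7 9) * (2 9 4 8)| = 5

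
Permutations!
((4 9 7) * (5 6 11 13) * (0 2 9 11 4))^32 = ((0 2 9 7)(4 11 13 5 6))^32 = (4 13 6 11 5)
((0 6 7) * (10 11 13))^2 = ((0 6 7)(10 11 13))^2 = (0 7 6)(10 13 11)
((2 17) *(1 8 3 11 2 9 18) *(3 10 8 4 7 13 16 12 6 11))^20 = (1 2 16)(4 17 12)(6 7 9)(11 13 18)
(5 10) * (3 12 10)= [0, 1, 2, 12, 4, 3, 6, 7, 8, 9, 5, 11, 10]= (3 12 10 5)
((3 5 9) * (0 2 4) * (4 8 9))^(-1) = ((0 2 8 9 3 5 4))^(-1) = (0 4 5 3 9 8 2)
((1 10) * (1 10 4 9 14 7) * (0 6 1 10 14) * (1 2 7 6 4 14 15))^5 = (0 9 4)(1 10 2 14 15 7 6)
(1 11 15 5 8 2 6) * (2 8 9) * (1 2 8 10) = [0, 11, 6, 3, 4, 9, 2, 7, 10, 8, 1, 15, 12, 13, 14, 5] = (1 11 15 5 9 8 10)(2 6)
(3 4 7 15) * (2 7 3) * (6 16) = (2 7 15)(3 4)(6 16) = [0, 1, 7, 4, 3, 5, 16, 15, 8, 9, 10, 11, 12, 13, 14, 2, 6]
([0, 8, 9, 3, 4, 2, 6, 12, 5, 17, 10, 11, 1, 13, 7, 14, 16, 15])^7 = [0, 14, 1, 3, 4, 12, 6, 17, 7, 8, 10, 11, 15, 13, 9, 2, 16, 5]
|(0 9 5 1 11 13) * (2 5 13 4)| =15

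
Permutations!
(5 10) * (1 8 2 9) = (1 8 2 9)(5 10) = [0, 8, 9, 3, 4, 10, 6, 7, 2, 1, 5]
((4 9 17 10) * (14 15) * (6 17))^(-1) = (4 10 17 6 9)(14 15)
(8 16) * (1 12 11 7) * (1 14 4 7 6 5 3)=(1 12 11 6 5 3)(4 7 14)(8 16)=[0, 12, 2, 1, 7, 3, 5, 14, 16, 9, 10, 6, 11, 13, 4, 15, 8]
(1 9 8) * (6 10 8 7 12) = (1 9 7 12 6 10 8) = [0, 9, 2, 3, 4, 5, 10, 12, 1, 7, 8, 11, 6]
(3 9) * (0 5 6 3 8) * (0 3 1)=(0 5 6 1)(3 9 8)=[5, 0, 2, 9, 4, 6, 1, 7, 3, 8]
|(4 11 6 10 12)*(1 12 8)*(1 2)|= |(1 12 4 11 6 10 8 2)|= 8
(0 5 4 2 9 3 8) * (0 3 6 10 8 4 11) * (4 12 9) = [5, 1, 4, 12, 2, 11, 10, 7, 3, 6, 8, 0, 9] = (0 5 11)(2 4)(3 12 9 6 10 8)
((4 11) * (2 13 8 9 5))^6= ((2 13 8 9 5)(4 11))^6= (2 13 8 9 5)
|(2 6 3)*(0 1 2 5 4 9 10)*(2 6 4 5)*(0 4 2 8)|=|(0 1 6 3 8)(4 9 10)|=15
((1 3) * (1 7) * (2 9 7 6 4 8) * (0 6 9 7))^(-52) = (0 4 2 1 9 6 8 7 3)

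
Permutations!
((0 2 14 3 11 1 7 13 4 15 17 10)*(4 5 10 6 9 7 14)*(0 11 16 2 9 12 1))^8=(0 9 7 13 5 10 11)(1 6 15 2 3)(4 16 14 12 17)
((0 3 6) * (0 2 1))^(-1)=(0 1 2 6 3)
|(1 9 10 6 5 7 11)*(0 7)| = 8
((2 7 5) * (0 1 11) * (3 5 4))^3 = (11)(2 3 7 5 4) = ((0 1 11)(2 7 4 3 5))^3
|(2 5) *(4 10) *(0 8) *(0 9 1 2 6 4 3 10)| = 8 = |(0 8 9 1 2 5 6 4)(3 10)|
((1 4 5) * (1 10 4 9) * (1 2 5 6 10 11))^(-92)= (1 5 9 11 2)(4 6 10)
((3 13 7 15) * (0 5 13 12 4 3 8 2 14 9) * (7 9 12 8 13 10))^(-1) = ((0 5 10 7 15 13 9)(2 14 12 4 3 8))^(-1) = (0 9 13 15 7 10 5)(2 8 3 4 12 14)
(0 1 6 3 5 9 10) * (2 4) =[1, 6, 4, 5, 2, 9, 3, 7, 8, 10, 0] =(0 1 6 3 5 9 10)(2 4)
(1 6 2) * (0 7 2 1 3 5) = (0 7 2 3 5)(1 6) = [7, 6, 3, 5, 4, 0, 1, 2]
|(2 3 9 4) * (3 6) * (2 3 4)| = |(2 6 4 3 9)| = 5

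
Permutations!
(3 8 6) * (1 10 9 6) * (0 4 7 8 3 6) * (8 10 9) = (0 4 7 10 8 1 9) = [4, 9, 2, 3, 7, 5, 6, 10, 1, 0, 8]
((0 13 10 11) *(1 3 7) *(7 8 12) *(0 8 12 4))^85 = (0 13 10 11 8 4)(1 3 12 7)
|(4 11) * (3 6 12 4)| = 5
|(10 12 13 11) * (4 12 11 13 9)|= 6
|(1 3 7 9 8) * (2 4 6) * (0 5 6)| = |(0 5 6 2 4)(1 3 7 9 8)| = 5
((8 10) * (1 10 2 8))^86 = (10)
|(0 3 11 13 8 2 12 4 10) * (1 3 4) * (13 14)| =|(0 4 10)(1 3 11 14 13 8 2 12)| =24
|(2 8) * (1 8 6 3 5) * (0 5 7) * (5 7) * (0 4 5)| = 9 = |(0 7 4 5 1 8 2 6 3)|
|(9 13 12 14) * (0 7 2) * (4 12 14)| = 6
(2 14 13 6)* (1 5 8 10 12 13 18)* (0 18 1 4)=(0 18 4)(1 5 8 10 12 13 6 2 14)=[18, 5, 14, 3, 0, 8, 2, 7, 10, 9, 12, 11, 13, 6, 1, 15, 16, 17, 4]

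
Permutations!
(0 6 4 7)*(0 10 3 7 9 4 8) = (0 6 8)(3 7 10)(4 9) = [6, 1, 2, 7, 9, 5, 8, 10, 0, 4, 3]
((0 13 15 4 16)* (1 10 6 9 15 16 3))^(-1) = ((0 13 16)(1 10 6 9 15 4 3))^(-1) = (0 16 13)(1 3 4 15 9 6 10)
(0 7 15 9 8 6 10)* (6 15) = [7, 1, 2, 3, 4, 5, 10, 6, 15, 8, 0, 11, 12, 13, 14, 9] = (0 7 6 10)(8 15 9)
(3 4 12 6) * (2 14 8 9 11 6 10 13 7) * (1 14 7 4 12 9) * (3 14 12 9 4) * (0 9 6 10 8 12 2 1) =[9, 2, 7, 6, 4, 5, 14, 1, 0, 11, 13, 10, 8, 3, 12] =(0 9 11 10 13 3 6 14 12 8)(1 2 7)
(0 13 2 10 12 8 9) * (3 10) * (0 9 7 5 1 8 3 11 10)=(0 13 2 11 10 12 3)(1 8 7 5)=[13, 8, 11, 0, 4, 1, 6, 5, 7, 9, 12, 10, 3, 2]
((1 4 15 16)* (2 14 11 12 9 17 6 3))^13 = ((1 4 15 16)(2 14 11 12 9 17 6 3))^13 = (1 4 15 16)(2 17 11 3 9 14 6 12)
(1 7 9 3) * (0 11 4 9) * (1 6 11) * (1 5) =(0 5 1 7)(3 6 11 4 9) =[5, 7, 2, 6, 9, 1, 11, 0, 8, 3, 10, 4]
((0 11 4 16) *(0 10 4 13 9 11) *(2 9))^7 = ((2 9 11 13)(4 16 10))^7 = (2 13 11 9)(4 16 10)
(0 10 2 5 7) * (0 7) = (0 10 2 5) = [10, 1, 5, 3, 4, 0, 6, 7, 8, 9, 2]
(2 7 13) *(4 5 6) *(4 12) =(2 7 13)(4 5 6 12) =[0, 1, 7, 3, 5, 6, 12, 13, 8, 9, 10, 11, 4, 2]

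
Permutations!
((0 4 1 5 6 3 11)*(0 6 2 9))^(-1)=((0 4 1 5 2 9)(3 11 6))^(-1)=(0 9 2 5 1 4)(3 6 11)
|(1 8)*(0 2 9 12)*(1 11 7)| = 4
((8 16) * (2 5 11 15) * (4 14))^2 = ((2 5 11 15)(4 14)(8 16))^2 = (16)(2 11)(5 15)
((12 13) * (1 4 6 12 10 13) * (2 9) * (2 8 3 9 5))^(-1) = ((1 4 6 12)(2 5)(3 9 8)(10 13))^(-1) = (1 12 6 4)(2 5)(3 8 9)(10 13)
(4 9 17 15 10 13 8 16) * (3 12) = [0, 1, 2, 12, 9, 5, 6, 7, 16, 17, 13, 11, 3, 8, 14, 10, 4, 15] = (3 12)(4 9 17 15 10 13 8 16)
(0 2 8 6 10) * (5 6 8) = (0 2 5 6 10) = [2, 1, 5, 3, 4, 6, 10, 7, 8, 9, 0]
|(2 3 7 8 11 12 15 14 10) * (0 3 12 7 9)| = |(0 3 9)(2 12 15 14 10)(7 8 11)| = 15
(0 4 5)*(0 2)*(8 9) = (0 4 5 2)(8 9) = [4, 1, 0, 3, 5, 2, 6, 7, 9, 8]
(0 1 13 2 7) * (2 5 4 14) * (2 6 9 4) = (0 1 13 5 2 7)(4 14 6 9) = [1, 13, 7, 3, 14, 2, 9, 0, 8, 4, 10, 11, 12, 5, 6]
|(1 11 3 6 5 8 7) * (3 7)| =|(1 11 7)(3 6 5 8)| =12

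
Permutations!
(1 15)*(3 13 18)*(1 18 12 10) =[0, 15, 2, 13, 4, 5, 6, 7, 8, 9, 1, 11, 10, 12, 14, 18, 16, 17, 3] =(1 15 18 3 13 12 10)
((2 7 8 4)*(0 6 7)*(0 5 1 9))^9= ((0 6 7 8 4 2 5 1 9))^9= (9)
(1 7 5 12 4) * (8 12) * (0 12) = (0 12 4 1 7 5 8) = [12, 7, 2, 3, 1, 8, 6, 5, 0, 9, 10, 11, 4]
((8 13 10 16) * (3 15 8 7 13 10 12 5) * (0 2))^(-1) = ((0 2)(3 15 8 10 16 7 13 12 5))^(-1) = (0 2)(3 5 12 13 7 16 10 8 15)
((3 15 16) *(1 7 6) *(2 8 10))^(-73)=(1 6 7)(2 10 8)(3 16 15)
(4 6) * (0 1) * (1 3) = (0 3 1)(4 6) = [3, 0, 2, 1, 6, 5, 4]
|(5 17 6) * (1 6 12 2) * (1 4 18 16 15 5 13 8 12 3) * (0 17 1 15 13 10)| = 56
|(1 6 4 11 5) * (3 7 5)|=|(1 6 4 11 3 7 5)|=7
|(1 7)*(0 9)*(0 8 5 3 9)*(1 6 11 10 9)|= |(1 7 6 11 10 9 8 5 3)|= 9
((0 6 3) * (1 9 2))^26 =((0 6 3)(1 9 2))^26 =(0 3 6)(1 2 9)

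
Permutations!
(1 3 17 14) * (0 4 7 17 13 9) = (0 4 7 17 14 1 3 13 9) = [4, 3, 2, 13, 7, 5, 6, 17, 8, 0, 10, 11, 12, 9, 1, 15, 16, 14]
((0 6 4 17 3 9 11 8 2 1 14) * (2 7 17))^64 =(0 1 4)(2 6 14)(3 7 11)(8 9 17)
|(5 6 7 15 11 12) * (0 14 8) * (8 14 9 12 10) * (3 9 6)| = 28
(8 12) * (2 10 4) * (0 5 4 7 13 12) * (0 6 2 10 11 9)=(0 5 4 10 7 13 12 8 6 2 11 9)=[5, 1, 11, 3, 10, 4, 2, 13, 6, 0, 7, 9, 8, 12]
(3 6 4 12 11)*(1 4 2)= (1 4 12 11 3 6 2)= [0, 4, 1, 6, 12, 5, 2, 7, 8, 9, 10, 3, 11]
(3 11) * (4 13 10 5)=(3 11)(4 13 10 5)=[0, 1, 2, 11, 13, 4, 6, 7, 8, 9, 5, 3, 12, 10]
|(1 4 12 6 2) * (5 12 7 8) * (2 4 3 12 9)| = |(1 3 12 6 4 7 8 5 9 2)| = 10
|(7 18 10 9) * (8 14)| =|(7 18 10 9)(8 14)| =4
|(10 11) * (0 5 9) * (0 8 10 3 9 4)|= 15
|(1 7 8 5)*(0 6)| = |(0 6)(1 7 8 5)| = 4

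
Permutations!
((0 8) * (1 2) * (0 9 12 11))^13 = (0 12 8 11 9)(1 2) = ((0 8 9 12 11)(1 2))^13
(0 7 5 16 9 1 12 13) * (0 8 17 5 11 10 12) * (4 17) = (0 7 11 10 12 13 8 4 17 5 16 9 1) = [7, 0, 2, 3, 17, 16, 6, 11, 4, 1, 12, 10, 13, 8, 14, 15, 9, 5]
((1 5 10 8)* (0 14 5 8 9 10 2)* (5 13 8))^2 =((0 14 13 8 1 5 2)(9 10))^2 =(0 13 1 2 14 8 5)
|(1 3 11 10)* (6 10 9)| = |(1 3 11 9 6 10)| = 6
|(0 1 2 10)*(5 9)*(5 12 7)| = 4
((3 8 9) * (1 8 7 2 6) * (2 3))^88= ((1 8 9 2 6)(3 7))^88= (1 2 8 6 9)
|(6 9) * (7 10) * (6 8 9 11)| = |(6 11)(7 10)(8 9)| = 2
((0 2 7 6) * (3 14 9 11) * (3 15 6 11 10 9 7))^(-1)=(0 6 15 11 7 14 3 2)(9 10)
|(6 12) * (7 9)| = 2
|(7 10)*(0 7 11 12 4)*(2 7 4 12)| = |(12)(0 4)(2 7 10 11)| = 4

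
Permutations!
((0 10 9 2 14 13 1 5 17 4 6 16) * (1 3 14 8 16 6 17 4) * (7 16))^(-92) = (17)(0 16 7 8 2 9 10)(3 14 13)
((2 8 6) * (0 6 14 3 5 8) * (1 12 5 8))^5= ((0 6 2)(1 12 5)(3 8 14))^5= (0 2 6)(1 5 12)(3 14 8)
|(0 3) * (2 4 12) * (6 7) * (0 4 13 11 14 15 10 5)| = 22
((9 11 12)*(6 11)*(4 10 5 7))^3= (4 7 5 10)(6 9 12 11)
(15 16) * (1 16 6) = (1 16 15 6) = [0, 16, 2, 3, 4, 5, 1, 7, 8, 9, 10, 11, 12, 13, 14, 6, 15]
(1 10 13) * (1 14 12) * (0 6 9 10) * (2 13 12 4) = (0 6 9 10 12 1)(2 13 14 4) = [6, 0, 13, 3, 2, 5, 9, 7, 8, 10, 12, 11, 1, 14, 4]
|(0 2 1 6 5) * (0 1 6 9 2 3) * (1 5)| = 4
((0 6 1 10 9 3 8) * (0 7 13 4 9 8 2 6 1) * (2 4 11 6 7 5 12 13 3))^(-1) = ((0 1 10 8 5 12 13 11 6)(2 7 3 4 9))^(-1) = (0 6 11 13 12 5 8 10 1)(2 9 4 3 7)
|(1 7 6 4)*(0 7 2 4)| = |(0 7 6)(1 2 4)| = 3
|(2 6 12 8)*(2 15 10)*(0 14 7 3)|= 12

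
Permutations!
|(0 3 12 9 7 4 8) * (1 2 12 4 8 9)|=|(0 3 4 9 7 8)(1 2 12)|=6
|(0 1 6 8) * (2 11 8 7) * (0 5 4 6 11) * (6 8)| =6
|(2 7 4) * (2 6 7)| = |(4 6 7)| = 3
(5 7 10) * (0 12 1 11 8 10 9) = [12, 11, 2, 3, 4, 7, 6, 9, 10, 0, 5, 8, 1] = (0 12 1 11 8 10 5 7 9)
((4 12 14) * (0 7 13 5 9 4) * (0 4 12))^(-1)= ((0 7 13 5 9 12 14 4))^(-1)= (0 4 14 12 9 5 13 7)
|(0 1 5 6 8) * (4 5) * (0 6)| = 4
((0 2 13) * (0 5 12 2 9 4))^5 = (0 4 9)(2 13 5 12)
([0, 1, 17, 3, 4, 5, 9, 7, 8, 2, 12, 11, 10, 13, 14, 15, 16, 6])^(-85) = [0, 1, 9, 3, 4, 5, 17, 7, 8, 6, 12, 11, 10, 13, 14, 15, 16, 2]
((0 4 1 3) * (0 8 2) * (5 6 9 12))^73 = (0 4 1 3 8 2)(5 6 9 12)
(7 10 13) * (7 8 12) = (7 10 13 8 12) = [0, 1, 2, 3, 4, 5, 6, 10, 12, 9, 13, 11, 7, 8]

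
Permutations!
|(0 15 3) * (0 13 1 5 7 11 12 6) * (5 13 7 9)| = 14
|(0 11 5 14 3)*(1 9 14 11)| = 10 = |(0 1 9 14 3)(5 11)|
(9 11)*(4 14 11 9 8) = [0, 1, 2, 3, 14, 5, 6, 7, 4, 9, 10, 8, 12, 13, 11] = (4 14 11 8)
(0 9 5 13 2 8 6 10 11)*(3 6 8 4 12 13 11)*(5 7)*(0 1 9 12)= (0 12 13 2 4)(1 9 7 5 11)(3 6 10)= [12, 9, 4, 6, 0, 11, 10, 5, 8, 7, 3, 1, 13, 2]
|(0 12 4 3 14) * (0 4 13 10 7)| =15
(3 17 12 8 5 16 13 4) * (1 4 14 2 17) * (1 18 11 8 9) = (1 4 3 18 11 8 5 16 13 14 2 17 12 9) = [0, 4, 17, 18, 3, 16, 6, 7, 5, 1, 10, 8, 9, 14, 2, 15, 13, 12, 11]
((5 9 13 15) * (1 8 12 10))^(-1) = (1 10 12 8)(5 15 13 9)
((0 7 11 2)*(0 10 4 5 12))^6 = (0 5 10 11)(2 7 12 4)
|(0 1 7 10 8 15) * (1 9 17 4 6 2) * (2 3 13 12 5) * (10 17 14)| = |(0 9 14 10 8 15)(1 7 17 4 6 3 13 12 5 2)| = 30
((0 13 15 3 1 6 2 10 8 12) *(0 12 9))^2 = ((0 13 15 3 1 6 2 10 8 9))^2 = (0 15 1 2 8)(3 6 10 9 13)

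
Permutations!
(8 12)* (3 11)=(3 11)(8 12)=[0, 1, 2, 11, 4, 5, 6, 7, 12, 9, 10, 3, 8]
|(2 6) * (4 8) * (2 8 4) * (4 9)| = |(2 6 8)(4 9)| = 6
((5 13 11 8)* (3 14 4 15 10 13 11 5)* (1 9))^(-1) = ((1 9)(3 14 4 15 10 13 5 11 8))^(-1) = (1 9)(3 8 11 5 13 10 15 4 14)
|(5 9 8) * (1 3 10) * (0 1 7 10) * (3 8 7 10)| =|(10)(0 1 8 5 9 7 3)| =7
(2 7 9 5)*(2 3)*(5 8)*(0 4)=(0 4)(2 7 9 8 5 3)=[4, 1, 7, 2, 0, 3, 6, 9, 5, 8]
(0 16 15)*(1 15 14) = (0 16 14 1 15) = [16, 15, 2, 3, 4, 5, 6, 7, 8, 9, 10, 11, 12, 13, 1, 0, 14]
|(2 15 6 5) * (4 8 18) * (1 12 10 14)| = 12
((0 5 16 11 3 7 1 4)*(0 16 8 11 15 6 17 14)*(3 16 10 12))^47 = (0 8 16 6 14 5 11 15 17)(1 7 3 12 10 4) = ((0 5 8 11 16 15 6 17 14)(1 4 10 12 3 7))^47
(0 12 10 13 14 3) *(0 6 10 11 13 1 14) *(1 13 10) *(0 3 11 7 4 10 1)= [12, 14, 2, 6, 10, 5, 0, 4, 8, 9, 13, 1, 7, 3, 11]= (0 12 7 4 10 13 3 6)(1 14 11)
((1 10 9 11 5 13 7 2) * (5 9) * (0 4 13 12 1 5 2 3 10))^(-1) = (0 1 12 5 2 10 3 7 13 4)(9 11)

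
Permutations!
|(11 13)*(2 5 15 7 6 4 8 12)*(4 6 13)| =9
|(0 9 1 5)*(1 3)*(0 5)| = |(0 9 3 1)| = 4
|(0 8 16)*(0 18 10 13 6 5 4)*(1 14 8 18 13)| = |(0 18 10 1 14 8 16 13 6 5 4)| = 11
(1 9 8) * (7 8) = [0, 9, 2, 3, 4, 5, 6, 8, 1, 7] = (1 9 7 8)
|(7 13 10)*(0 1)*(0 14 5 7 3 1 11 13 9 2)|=11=|(0 11 13 10 3 1 14 5 7 9 2)|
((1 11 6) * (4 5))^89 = (1 6 11)(4 5)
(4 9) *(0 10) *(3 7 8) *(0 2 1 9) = [10, 9, 1, 7, 0, 5, 6, 8, 3, 4, 2] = (0 10 2 1 9 4)(3 7 8)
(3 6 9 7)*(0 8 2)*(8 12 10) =(0 12 10 8 2)(3 6 9 7) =[12, 1, 0, 6, 4, 5, 9, 3, 2, 7, 8, 11, 10]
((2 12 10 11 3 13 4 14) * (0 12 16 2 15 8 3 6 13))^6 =(16)(0 4 12 14 10 15 11 8 6 3 13)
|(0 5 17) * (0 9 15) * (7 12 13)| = 15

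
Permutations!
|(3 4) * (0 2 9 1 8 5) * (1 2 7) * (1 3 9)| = |(0 7 3 4 9 2 1 8 5)| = 9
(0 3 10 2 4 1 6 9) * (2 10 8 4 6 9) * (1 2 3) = (10)(0 1 9)(2 6 3 8 4) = [1, 9, 6, 8, 2, 5, 3, 7, 4, 0, 10]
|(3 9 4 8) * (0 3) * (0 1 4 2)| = 12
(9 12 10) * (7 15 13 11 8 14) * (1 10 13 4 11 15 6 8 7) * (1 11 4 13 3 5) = (1 10 9 12 3 5)(6 8 14 11 7)(13 15) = [0, 10, 2, 5, 4, 1, 8, 6, 14, 12, 9, 7, 3, 15, 11, 13]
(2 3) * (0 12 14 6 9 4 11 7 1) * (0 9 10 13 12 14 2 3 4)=(0 14 6 10 13 12 2 4 11 7 1 9)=[14, 9, 4, 3, 11, 5, 10, 1, 8, 0, 13, 7, 2, 12, 6]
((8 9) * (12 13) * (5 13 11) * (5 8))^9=(5 11)(8 13)(9 12)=((5 13 12 11 8 9))^9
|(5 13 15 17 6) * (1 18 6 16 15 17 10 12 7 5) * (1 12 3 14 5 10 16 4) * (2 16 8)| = |(1 18 6 12 7 10 3 14 5 13 17 4)(2 16 15 8)| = 12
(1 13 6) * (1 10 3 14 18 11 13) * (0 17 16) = (0 17 16)(3 14 18 11 13 6 10) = [17, 1, 2, 14, 4, 5, 10, 7, 8, 9, 3, 13, 12, 6, 18, 15, 0, 16, 11]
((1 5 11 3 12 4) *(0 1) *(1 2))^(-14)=(0 1 11 12)(2 5 3 4)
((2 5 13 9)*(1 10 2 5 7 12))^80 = (5 9 13)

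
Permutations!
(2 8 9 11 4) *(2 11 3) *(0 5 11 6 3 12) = (0 5 11 4 6 3 2 8 9 12) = [5, 1, 8, 2, 6, 11, 3, 7, 9, 12, 10, 4, 0]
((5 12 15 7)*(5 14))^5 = (15)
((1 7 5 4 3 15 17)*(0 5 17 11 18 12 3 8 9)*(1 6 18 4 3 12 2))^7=((0 5 3 15 11 4 8 9)(1 7 17 6 18 2))^7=(0 9 8 4 11 15 3 5)(1 7 17 6 18 2)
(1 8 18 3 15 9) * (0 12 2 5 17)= [12, 8, 5, 15, 4, 17, 6, 7, 18, 1, 10, 11, 2, 13, 14, 9, 16, 0, 3]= (0 12 2 5 17)(1 8 18 3 15 9)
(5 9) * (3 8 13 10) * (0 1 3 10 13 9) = (13)(0 1 3 8 9 5) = [1, 3, 2, 8, 4, 0, 6, 7, 9, 5, 10, 11, 12, 13]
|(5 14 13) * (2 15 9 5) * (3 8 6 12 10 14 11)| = 12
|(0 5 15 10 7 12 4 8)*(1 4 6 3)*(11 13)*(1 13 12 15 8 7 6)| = 30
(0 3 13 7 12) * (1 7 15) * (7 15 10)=(0 3 13 10 7 12)(1 15)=[3, 15, 2, 13, 4, 5, 6, 12, 8, 9, 7, 11, 0, 10, 14, 1]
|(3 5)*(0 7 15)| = |(0 7 15)(3 5)| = 6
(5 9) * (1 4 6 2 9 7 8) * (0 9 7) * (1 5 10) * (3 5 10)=(0 9 3 5)(1 4 6 2 7 8 10)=[9, 4, 7, 5, 6, 0, 2, 8, 10, 3, 1]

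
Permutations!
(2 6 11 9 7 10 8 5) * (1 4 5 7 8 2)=(1 4 5)(2 6 11 9 8 7 10)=[0, 4, 6, 3, 5, 1, 11, 10, 7, 8, 2, 9]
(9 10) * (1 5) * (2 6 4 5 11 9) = (1 11 9 10 2 6 4 5) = [0, 11, 6, 3, 5, 1, 4, 7, 8, 10, 2, 9]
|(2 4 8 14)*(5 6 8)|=6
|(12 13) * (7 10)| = |(7 10)(12 13)| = 2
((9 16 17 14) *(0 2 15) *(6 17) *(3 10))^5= (17)(0 15 2)(3 10)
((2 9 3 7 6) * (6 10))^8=((2 9 3 7 10 6))^8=(2 3 10)(6 9 7)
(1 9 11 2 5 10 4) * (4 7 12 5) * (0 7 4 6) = (0 7 12 5 10 4 1 9 11 2 6) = [7, 9, 6, 3, 1, 10, 0, 12, 8, 11, 4, 2, 5]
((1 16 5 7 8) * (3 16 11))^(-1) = (1 8 7 5 16 3 11)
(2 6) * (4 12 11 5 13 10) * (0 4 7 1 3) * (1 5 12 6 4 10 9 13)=(0 10 7 5 1 3)(2 4 6)(9 13)(11 12)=[10, 3, 4, 0, 6, 1, 2, 5, 8, 13, 7, 12, 11, 9]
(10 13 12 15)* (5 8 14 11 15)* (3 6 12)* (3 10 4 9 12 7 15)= (3 6 7 15 4 9 12 5 8 14 11)(10 13)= [0, 1, 2, 6, 9, 8, 7, 15, 14, 12, 13, 3, 5, 10, 11, 4]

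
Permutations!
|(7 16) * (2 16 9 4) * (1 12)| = 10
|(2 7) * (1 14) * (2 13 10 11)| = |(1 14)(2 7 13 10 11)| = 10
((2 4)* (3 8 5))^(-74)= ((2 4)(3 8 5))^(-74)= (3 8 5)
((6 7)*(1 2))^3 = (1 2)(6 7)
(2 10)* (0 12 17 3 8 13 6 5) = (0 12 17 3 8 13 6 5)(2 10) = [12, 1, 10, 8, 4, 0, 5, 7, 13, 9, 2, 11, 17, 6, 14, 15, 16, 3]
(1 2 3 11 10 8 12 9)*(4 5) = (1 2 3 11 10 8 12 9)(4 5) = [0, 2, 3, 11, 5, 4, 6, 7, 12, 1, 8, 10, 9]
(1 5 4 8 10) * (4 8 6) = (1 5 8 10)(4 6) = [0, 5, 2, 3, 6, 8, 4, 7, 10, 9, 1]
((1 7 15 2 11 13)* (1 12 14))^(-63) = ((1 7 15 2 11 13 12 14))^(-63) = (1 7 15 2 11 13 12 14)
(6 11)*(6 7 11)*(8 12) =(7 11)(8 12) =[0, 1, 2, 3, 4, 5, 6, 11, 12, 9, 10, 7, 8]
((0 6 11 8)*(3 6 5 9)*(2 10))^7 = (11)(2 10)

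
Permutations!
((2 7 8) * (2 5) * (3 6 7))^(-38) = ((2 3 6 7 8 5))^(-38) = (2 8 6)(3 5 7)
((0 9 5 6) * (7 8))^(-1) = ((0 9 5 6)(7 8))^(-1) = (0 6 5 9)(7 8)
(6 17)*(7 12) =(6 17)(7 12) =[0, 1, 2, 3, 4, 5, 17, 12, 8, 9, 10, 11, 7, 13, 14, 15, 16, 6]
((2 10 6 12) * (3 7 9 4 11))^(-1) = ((2 10 6 12)(3 7 9 4 11))^(-1) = (2 12 6 10)(3 11 4 9 7)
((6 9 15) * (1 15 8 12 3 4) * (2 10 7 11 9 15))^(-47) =(1 7 8 4 10 9 3 2 11 12)(6 15)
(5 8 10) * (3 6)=(3 6)(5 8 10)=[0, 1, 2, 6, 4, 8, 3, 7, 10, 9, 5]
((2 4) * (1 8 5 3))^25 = ((1 8 5 3)(2 4))^25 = (1 8 5 3)(2 4)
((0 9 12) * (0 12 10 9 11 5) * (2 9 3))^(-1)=((12)(0 11 5)(2 9 10 3))^(-1)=(12)(0 5 11)(2 3 10 9)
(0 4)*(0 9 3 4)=(3 4 9)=[0, 1, 2, 4, 9, 5, 6, 7, 8, 3]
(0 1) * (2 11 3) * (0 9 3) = (0 1 9 3 2 11) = [1, 9, 11, 2, 4, 5, 6, 7, 8, 3, 10, 0]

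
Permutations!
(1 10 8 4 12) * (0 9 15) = (0 9 15)(1 10 8 4 12) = [9, 10, 2, 3, 12, 5, 6, 7, 4, 15, 8, 11, 1, 13, 14, 0]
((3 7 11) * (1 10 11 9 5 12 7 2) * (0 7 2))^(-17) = (0 5 1 3 9 2 11 7 12 10)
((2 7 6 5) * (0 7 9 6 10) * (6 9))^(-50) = (0 7 10)(2 6 5)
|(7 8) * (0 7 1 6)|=5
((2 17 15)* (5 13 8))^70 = ((2 17 15)(5 13 8))^70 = (2 17 15)(5 13 8)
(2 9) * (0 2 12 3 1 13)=(0 2 9 12 3 1 13)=[2, 13, 9, 1, 4, 5, 6, 7, 8, 12, 10, 11, 3, 0]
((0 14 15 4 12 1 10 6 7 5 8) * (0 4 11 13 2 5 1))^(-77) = ((0 14 15 11 13 2 5 8 4 12)(1 10 6 7))^(-77) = (0 11 5 12 15 2 4 14 13 8)(1 7 6 10)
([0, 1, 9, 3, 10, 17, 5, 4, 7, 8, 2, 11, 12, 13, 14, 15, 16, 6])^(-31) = [0, 1, 10, 3, 7, 6, 17, 8, 9, 2, 4, 11, 12, 13, 14, 15, 16, 5]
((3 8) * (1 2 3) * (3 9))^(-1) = (1 8 3 9 2)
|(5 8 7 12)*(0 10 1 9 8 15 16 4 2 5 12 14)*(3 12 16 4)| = 84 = |(0 10 1 9 8 7 14)(2 5 15 4)(3 12 16)|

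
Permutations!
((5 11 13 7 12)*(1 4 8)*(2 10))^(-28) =((1 4 8)(2 10)(5 11 13 7 12))^(-28) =(1 8 4)(5 13 12 11 7)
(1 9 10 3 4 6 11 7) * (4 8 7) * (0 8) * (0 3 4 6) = (0 8 7 1 9 10 4)(6 11) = [8, 9, 2, 3, 0, 5, 11, 1, 7, 10, 4, 6]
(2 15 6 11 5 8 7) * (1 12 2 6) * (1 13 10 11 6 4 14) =(1 12 2 15 13 10 11 5 8 7 4 14) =[0, 12, 15, 3, 14, 8, 6, 4, 7, 9, 11, 5, 2, 10, 1, 13]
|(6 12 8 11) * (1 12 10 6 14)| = |(1 12 8 11 14)(6 10)| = 10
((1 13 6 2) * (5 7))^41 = ((1 13 6 2)(5 7))^41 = (1 13 6 2)(5 7)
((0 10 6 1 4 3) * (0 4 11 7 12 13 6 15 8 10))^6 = (15)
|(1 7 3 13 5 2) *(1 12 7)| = |(2 12 7 3 13 5)| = 6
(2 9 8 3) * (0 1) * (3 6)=(0 1)(2 9 8 6 3)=[1, 0, 9, 2, 4, 5, 3, 7, 6, 8]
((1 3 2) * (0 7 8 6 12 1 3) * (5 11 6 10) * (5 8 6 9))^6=((0 7 6 12 1)(2 3)(5 11 9)(8 10))^6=(0 7 6 12 1)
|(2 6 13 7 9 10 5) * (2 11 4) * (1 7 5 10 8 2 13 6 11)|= |(1 7 9 8 2 11 4 13 5)|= 9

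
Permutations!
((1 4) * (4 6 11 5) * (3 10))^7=((1 6 11 5 4)(3 10))^7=(1 11 4 6 5)(3 10)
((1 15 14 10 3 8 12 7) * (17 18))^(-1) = ((1 15 14 10 3 8 12 7)(17 18))^(-1) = (1 7 12 8 3 10 14 15)(17 18)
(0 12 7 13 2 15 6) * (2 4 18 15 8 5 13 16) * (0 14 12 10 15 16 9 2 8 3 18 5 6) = [10, 1, 3, 18, 5, 13, 14, 9, 6, 2, 15, 11, 7, 4, 12, 0, 8, 17, 16] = (0 10 15)(2 3 18 16 8 6 14 12 7 9)(4 5 13)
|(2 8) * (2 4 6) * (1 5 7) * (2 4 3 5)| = 6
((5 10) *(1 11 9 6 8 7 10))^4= (1 8)(5 6)(7 11)(9 10)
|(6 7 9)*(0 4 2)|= |(0 4 2)(6 7 9)|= 3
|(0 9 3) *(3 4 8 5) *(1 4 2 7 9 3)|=12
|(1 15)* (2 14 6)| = |(1 15)(2 14 6)| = 6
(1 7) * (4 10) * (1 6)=(1 7 6)(4 10)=[0, 7, 2, 3, 10, 5, 1, 6, 8, 9, 4]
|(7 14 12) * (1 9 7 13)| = |(1 9 7 14 12 13)| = 6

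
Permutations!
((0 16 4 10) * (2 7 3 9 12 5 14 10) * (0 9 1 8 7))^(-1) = (0 2 4 16)(1 3 7 8)(5 12 9 10 14)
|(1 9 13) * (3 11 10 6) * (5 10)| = |(1 9 13)(3 11 5 10 6)| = 15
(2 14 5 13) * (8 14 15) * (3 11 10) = [0, 1, 15, 11, 4, 13, 6, 7, 14, 9, 3, 10, 12, 2, 5, 8] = (2 15 8 14 5 13)(3 11 10)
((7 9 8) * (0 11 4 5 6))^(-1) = (0 6 5 4 11)(7 8 9)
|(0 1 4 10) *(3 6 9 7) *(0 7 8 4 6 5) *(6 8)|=|(0 1 8 4 10 7 3 5)(6 9)|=8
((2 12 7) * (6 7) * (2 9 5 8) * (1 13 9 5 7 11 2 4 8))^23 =(1 7 13 5 9)(2 11 6 12)(4 8)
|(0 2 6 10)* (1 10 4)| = |(0 2 6 4 1 10)| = 6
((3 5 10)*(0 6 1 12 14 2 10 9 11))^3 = (0 12 10 9 6 14 3 11 1 2 5)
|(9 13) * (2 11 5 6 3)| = |(2 11 5 6 3)(9 13)| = 10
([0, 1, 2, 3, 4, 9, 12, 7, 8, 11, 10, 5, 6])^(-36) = (12)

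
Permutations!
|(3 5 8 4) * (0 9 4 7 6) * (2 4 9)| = 8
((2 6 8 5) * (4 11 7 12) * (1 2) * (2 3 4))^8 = (1 8 2 7 4)(3 5 6 12 11)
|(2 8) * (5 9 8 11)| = |(2 11 5 9 8)| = 5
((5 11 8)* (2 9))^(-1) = ((2 9)(5 11 8))^(-1) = (2 9)(5 8 11)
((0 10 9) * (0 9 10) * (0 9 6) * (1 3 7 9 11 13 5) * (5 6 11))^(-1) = (0 6 13 11 9 7 3 1 5)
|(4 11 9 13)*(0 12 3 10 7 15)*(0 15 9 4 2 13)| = 6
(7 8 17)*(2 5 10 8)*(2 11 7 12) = (2 5 10 8 17 12)(7 11) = [0, 1, 5, 3, 4, 10, 6, 11, 17, 9, 8, 7, 2, 13, 14, 15, 16, 12]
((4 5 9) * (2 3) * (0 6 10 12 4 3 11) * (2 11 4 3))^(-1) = ((0 6 10 12 3 11)(2 4 5 9))^(-1) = (0 11 3 12 10 6)(2 9 5 4)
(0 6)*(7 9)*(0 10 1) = (0 6 10 1)(7 9) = [6, 0, 2, 3, 4, 5, 10, 9, 8, 7, 1]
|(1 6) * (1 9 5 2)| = |(1 6 9 5 2)| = 5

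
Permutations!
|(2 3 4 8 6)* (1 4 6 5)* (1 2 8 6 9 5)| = |(1 4 6 8)(2 3 9 5)| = 4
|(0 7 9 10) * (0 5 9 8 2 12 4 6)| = 21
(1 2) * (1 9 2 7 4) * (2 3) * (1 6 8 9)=(1 7 4 6 8 9 3 2)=[0, 7, 1, 2, 6, 5, 8, 4, 9, 3]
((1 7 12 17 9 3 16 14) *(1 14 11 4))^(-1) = ((1 7 12 17 9 3 16 11 4))^(-1) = (1 4 11 16 3 9 17 12 7)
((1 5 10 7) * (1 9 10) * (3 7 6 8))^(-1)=(1 5)(3 8 6 10 9 7)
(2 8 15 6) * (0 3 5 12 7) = (0 3 5 12 7)(2 8 15 6) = [3, 1, 8, 5, 4, 12, 2, 0, 15, 9, 10, 11, 7, 13, 14, 6]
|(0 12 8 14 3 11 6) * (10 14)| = 8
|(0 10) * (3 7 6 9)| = 4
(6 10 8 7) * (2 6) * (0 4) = [4, 1, 6, 3, 0, 5, 10, 2, 7, 9, 8] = (0 4)(2 6 10 8 7)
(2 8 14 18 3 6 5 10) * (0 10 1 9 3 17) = (0 10 2 8 14 18 17)(1 9 3 6 5) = [10, 9, 8, 6, 4, 1, 5, 7, 14, 3, 2, 11, 12, 13, 18, 15, 16, 0, 17]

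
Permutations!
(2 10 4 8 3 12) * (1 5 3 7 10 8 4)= (1 5 3 12 2 8 7 10)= [0, 5, 8, 12, 4, 3, 6, 10, 7, 9, 1, 11, 2]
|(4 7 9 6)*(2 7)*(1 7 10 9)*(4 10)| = 6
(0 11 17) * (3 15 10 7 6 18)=(0 11 17)(3 15 10 7 6 18)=[11, 1, 2, 15, 4, 5, 18, 6, 8, 9, 7, 17, 12, 13, 14, 10, 16, 0, 3]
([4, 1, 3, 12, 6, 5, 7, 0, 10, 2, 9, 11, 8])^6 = [6, 1, 2, 3, 7, 5, 0, 4, 8, 9, 10, 11, 12]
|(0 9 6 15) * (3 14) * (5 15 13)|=|(0 9 6 13 5 15)(3 14)|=6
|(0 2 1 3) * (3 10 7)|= 6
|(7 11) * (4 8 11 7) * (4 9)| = |(4 8 11 9)| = 4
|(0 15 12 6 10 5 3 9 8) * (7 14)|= |(0 15 12 6 10 5 3 9 8)(7 14)|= 18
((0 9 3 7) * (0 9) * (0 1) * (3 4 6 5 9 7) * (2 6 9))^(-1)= (0 1)(2 5 6)(4 9)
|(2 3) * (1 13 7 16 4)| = 10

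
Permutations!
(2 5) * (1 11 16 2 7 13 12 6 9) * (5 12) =(1 11 16 2 12 6 9)(5 7 13) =[0, 11, 12, 3, 4, 7, 9, 13, 8, 1, 10, 16, 6, 5, 14, 15, 2]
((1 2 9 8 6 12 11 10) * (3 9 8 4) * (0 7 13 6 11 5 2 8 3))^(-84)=(0 2 13 9 12)(3 6 4 5 7)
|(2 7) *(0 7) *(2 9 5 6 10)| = 7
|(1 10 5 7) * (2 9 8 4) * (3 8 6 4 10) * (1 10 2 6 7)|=|(1 3 8 2 9 7 10 5)(4 6)|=8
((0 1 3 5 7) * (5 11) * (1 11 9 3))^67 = ((0 11 5 7)(3 9))^67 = (0 7 5 11)(3 9)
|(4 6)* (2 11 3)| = |(2 11 3)(4 6)| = 6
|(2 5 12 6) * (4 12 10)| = 6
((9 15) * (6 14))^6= ((6 14)(9 15))^6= (15)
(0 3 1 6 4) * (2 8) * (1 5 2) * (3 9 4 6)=[9, 3, 8, 5, 0, 2, 6, 7, 1, 4]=(0 9 4)(1 3 5 2 8)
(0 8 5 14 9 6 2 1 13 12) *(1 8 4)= (0 4 1 13 12)(2 8 5 14 9 6)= [4, 13, 8, 3, 1, 14, 2, 7, 5, 6, 10, 11, 0, 12, 9]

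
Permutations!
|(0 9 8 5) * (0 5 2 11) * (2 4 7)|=7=|(0 9 8 4 7 2 11)|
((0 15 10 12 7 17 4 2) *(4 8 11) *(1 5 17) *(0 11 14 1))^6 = ((0 15 10 12 7)(1 5 17 8 14)(2 11 4))^6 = (0 15 10 12 7)(1 5 17 8 14)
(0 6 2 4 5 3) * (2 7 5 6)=(0 2 4 6 7 5 3)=[2, 1, 4, 0, 6, 3, 7, 5]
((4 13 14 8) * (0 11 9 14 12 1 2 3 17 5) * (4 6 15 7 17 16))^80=(17)(1 16 12 3 13 2 4)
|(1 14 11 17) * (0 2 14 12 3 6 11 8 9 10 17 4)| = 13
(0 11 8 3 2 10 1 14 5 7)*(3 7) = [11, 14, 10, 2, 4, 3, 6, 0, 7, 9, 1, 8, 12, 13, 5] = (0 11 8 7)(1 14 5 3 2 10)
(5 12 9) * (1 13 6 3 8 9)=[0, 13, 2, 8, 4, 12, 3, 7, 9, 5, 10, 11, 1, 6]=(1 13 6 3 8 9 5 12)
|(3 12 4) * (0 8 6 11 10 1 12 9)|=|(0 8 6 11 10 1 12 4 3 9)|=10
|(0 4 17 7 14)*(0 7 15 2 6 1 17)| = |(0 4)(1 17 15 2 6)(7 14)| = 10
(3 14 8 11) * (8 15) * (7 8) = (3 14 15 7 8 11) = [0, 1, 2, 14, 4, 5, 6, 8, 11, 9, 10, 3, 12, 13, 15, 7]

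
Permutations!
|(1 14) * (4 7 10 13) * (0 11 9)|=12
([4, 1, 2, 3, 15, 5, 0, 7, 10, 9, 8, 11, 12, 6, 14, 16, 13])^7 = [4, 1, 2, 3, 15, 5, 0, 7, 10, 9, 8, 11, 12, 6, 14, 16, 13]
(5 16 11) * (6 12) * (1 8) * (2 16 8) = (1 2 16 11 5 8)(6 12) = [0, 2, 16, 3, 4, 8, 12, 7, 1, 9, 10, 5, 6, 13, 14, 15, 11]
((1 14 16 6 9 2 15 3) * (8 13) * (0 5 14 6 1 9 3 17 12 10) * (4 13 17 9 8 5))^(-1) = (0 10 12 17 8 3 6 1 16 14 5 13 4)(2 9 15)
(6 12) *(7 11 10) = [0, 1, 2, 3, 4, 5, 12, 11, 8, 9, 7, 10, 6] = (6 12)(7 11 10)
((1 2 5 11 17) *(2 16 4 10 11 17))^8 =(17)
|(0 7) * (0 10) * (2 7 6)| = |(0 6 2 7 10)| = 5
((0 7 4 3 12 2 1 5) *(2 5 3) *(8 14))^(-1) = ((0 7 4 2 1 3 12 5)(8 14))^(-1) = (0 5 12 3 1 2 4 7)(8 14)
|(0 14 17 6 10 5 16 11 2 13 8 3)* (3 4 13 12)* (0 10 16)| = |(0 14 17 6 16 11 2 12 3 10 5)(4 13 8)| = 33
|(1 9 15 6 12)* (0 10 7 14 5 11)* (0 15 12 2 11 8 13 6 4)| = |(0 10 7 14 5 8 13 6 2 11 15 4)(1 9 12)| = 12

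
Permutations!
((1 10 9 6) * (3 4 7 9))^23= ((1 10 3 4 7 9 6))^23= (1 3 7 6 10 4 9)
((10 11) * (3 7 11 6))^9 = ((3 7 11 10 6))^9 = (3 6 10 11 7)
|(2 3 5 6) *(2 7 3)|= |(3 5 6 7)|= 4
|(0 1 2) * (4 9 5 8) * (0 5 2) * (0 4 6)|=8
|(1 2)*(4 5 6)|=6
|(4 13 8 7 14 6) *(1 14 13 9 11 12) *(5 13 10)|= 35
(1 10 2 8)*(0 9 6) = (0 9 6)(1 10 2 8) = [9, 10, 8, 3, 4, 5, 0, 7, 1, 6, 2]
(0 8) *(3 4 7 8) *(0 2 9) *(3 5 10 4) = [5, 1, 9, 3, 7, 10, 6, 8, 2, 0, 4] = (0 5 10 4 7 8 2 9)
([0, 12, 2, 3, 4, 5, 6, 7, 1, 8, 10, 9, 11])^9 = [0, 8, 2, 3, 4, 5, 6, 7, 9, 11, 10, 12, 1]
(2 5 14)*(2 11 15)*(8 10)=(2 5 14 11 15)(8 10)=[0, 1, 5, 3, 4, 14, 6, 7, 10, 9, 8, 15, 12, 13, 11, 2]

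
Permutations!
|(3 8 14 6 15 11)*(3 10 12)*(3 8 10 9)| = |(3 10 12 8 14 6 15 11 9)| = 9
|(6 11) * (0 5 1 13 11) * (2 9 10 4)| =12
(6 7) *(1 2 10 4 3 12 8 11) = [0, 2, 10, 12, 3, 5, 7, 6, 11, 9, 4, 1, 8] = (1 2 10 4 3 12 8 11)(6 7)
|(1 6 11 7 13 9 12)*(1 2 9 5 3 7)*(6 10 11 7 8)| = 6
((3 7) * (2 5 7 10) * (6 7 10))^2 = (2 10 5)(3 7 6)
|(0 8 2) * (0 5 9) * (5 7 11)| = 7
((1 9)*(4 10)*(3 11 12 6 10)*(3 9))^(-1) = ((1 3 11 12 6 10 4 9))^(-1) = (1 9 4 10 6 12 11 3)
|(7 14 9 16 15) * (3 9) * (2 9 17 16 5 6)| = 12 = |(2 9 5 6)(3 17 16 15 7 14)|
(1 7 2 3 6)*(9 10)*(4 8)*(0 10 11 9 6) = (0 10 6 1 7 2 3)(4 8)(9 11) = [10, 7, 3, 0, 8, 5, 1, 2, 4, 11, 6, 9]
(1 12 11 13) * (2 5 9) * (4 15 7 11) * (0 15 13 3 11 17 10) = (0 15 7 17 10)(1 12 4 13)(2 5 9)(3 11) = [15, 12, 5, 11, 13, 9, 6, 17, 8, 2, 0, 3, 4, 1, 14, 7, 16, 10]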